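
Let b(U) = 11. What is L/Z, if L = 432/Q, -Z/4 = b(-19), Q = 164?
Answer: -27/451 ≈ -0.059867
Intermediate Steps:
Z = -44 (Z = -4*11 = -44)
L = 108/41 (L = 432/164 = 432*(1/164) = 108/41 ≈ 2.6341)
L/Z = (108/41)/(-44) = (108/41)*(-1/44) = -27/451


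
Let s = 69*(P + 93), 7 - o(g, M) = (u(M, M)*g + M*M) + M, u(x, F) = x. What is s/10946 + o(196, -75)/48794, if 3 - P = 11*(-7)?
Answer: 170671625/133524781 ≈ 1.2782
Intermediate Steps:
P = 80 (P = 3 - 11*(-7) = 3 - 1*(-77) = 3 + 77 = 80)
o(g, M) = 7 - M - M² - M*g (o(g, M) = 7 - ((M*g + M*M) + M) = 7 - ((M*g + M²) + M) = 7 - ((M² + M*g) + M) = 7 - (M + M² + M*g) = 7 + (-M - M² - M*g) = 7 - M - M² - M*g)
s = 11937 (s = 69*(80 + 93) = 69*173 = 11937)
s/10946 + o(196, -75)/48794 = 11937/10946 + (7 - 1*(-75) - 1*(-75)² - 1*(-75)*196)/48794 = 11937*(1/10946) + (7 + 75 - 1*5625 + 14700)*(1/48794) = 11937/10946 + (7 + 75 - 5625 + 14700)*(1/48794) = 11937/10946 + 9157*(1/48794) = 11937/10946 + 9157/48794 = 170671625/133524781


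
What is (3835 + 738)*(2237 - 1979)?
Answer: 1179834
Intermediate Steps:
(3835 + 738)*(2237 - 1979) = 4573*258 = 1179834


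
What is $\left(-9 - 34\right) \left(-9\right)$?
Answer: $387$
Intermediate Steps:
$\left(-9 - 34\right) \left(-9\right) = \left(-43\right) \left(-9\right) = 387$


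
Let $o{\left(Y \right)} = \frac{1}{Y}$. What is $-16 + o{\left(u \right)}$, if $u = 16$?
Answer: $- \frac{255}{16} \approx -15.938$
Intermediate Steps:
$-16 + o{\left(u \right)} = -16 + \frac{1}{16} = - \frac{255}{16}$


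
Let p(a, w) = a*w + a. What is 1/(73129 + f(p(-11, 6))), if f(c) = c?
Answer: 1/73052 ≈ 1.3689e-5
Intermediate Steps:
p(a, w) = a + a*w
1/(73129 + f(p(-11, 6))) = 1/(73129 - 11*(1 + 6)) = 1/(73129 - 11*7) = 1/(73129 - 77) = 1/73052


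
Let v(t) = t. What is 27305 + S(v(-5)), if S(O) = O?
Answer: 27300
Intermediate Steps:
27305 + S(v(-5)) = 27305 - 5 = 27300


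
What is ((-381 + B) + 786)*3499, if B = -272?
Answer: 465367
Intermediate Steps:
((-381 + B) + 786)*3499 = ((-381 - 272) + 786)*3499 = (-653 + 786)*3499 = 133*3499 = 465367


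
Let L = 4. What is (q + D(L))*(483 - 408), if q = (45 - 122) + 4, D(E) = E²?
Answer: -4275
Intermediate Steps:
q = -73 (q = -77 + 4 = -73)
(q + D(L))*(483 - 408) = (-73 + 4²)*(483 - 408) = (-73 + 16)*75 = -57*75 = -4275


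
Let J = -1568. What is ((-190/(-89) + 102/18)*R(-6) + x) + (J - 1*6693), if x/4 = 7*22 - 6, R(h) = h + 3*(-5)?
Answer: -697122/89 ≈ -7832.8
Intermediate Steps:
R(h) = -15 + h (R(h) = h - 15 = -15 + h)
x = 592 (x = 4*(7*22 - 6) = 4*(154 - 6) = 4*148 = 592)
((-190/(-89) + 102/18)*R(-6) + x) + (J - 1*6693) = ((-190/(-89) + 102/18)*(-15 - 6) + 592) + (-1568 - 1*6693) = ((-190*(-1/89) + 102*(1/18))*(-21) + 592) + (-1568 - 6693) = ((190/89 + 17/3)*(-21) + 592) - 8261 = ((2083/267)*(-21) + 592) - 8261 = (-14581/89 + 592) - 8261 = 38107/89 - 8261 = -697122/89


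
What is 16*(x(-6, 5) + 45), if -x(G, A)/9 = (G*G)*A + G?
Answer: -24336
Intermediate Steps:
x(G, A) = -9*G - 9*A*G² (x(G, A) = -9*((G*G)*A + G) = -9*(G²*A + G) = -9*(A*G² + G) = -9*(G + A*G²) = -9*G - 9*A*G²)
16*(x(-6, 5) + 45) = 16*(-9*(-6)*(1 + 5*(-6)) + 45) = 16*(-9*(-6)*(1 - 30) + 45) = 16*(-9*(-6)*(-29) + 45) = 16*(-1566 + 45) = 16*(-1521) = -24336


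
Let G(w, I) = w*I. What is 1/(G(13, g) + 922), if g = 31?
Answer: 1/1325 ≈ 0.00075472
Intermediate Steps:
G(w, I) = I*w
1/(G(13, g) + 922) = 1/(31*13 + 922) = 1/(403 + 922) = 1/1325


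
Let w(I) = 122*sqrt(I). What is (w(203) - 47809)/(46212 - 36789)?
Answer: -47809/9423 + 122*sqrt(203)/9423 ≈ -4.8892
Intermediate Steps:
(w(203) - 47809)/(46212 - 36789) = (122*sqrt(203) - 47809)/(46212 - 36789) = (-47809 + 122*sqrt(203))/9423 = (-47809 + 122*sqrt(203))*(1/9423) = -47809/9423 + 122*sqrt(203)/9423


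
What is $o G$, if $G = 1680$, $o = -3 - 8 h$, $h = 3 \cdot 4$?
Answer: $-166320$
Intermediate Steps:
$h = 12$
$o = -99$ ($o = -3 - 96 = -99$)
$o G = \left(-99\right) 1680 = -166320$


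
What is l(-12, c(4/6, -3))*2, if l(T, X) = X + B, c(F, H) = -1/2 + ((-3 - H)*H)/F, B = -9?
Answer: -19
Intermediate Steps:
c(F, H) = -½ + H*(-3 - H)/F (c(F, H) = -1*½ + (H*(-3 - H))/F = -½ + H*(-3 - H)/F)
l(T, X) = -9 + X (l(T, X) = X - 9 = -9 + X)
l(-12, c(4/6, -3))*2 = (-9 + (-1*(-3)² - 3*(-3) - 2/6)/((4/6)))*2 = (-9 + (-1*9 + 9 - 2/6)/((4*(⅙))))*2 = (-9 + (-9 + 9 - ½*⅔)/(⅔))*2 = (-9 + 3*(-9 + 9 - ⅓)/2)*2 = (-9 + (3/2)*(-⅓))*2 = (-9 - ½)*2 = -19/2*2 = -19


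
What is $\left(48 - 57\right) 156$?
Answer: $-1404$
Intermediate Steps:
$\left(48 - 57\right) 156 = \left(-9\right) 156 = -1404$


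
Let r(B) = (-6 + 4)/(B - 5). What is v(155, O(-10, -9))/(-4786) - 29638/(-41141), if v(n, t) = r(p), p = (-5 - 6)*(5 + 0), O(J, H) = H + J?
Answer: 4255382899/5907024780 ≈ 0.72039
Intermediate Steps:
p = -55 (p = -11*5 = -55)
r(B) = -2/(-5 + B)
v(n, t) = 1/30 (v(n, t) = -2/(-5 - 55) = -2/(-60) = -2*(-1/60) = 1/30)
v(155, O(-10, -9))/(-4786) - 29638/(-41141) = (1/30)/(-4786) - 29638/(-41141) = (1/30)*(-1/4786) - 29638*(-1/41141) = -1/143580 + 29638/41141 = 4255382899/5907024780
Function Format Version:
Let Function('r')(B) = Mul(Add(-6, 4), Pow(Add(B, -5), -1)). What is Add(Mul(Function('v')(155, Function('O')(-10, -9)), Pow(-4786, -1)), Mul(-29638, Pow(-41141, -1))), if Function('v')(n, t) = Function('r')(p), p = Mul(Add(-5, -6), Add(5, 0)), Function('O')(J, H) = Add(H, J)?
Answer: Rational(4255382899, 5907024780) ≈ 0.72039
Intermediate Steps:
p = -55 (p = Mul(-11, 5) = -55)
Function('r')(B) = Mul(-2, Pow(Add(-5, B), -1))
Function('v')(n, t) = Rational(1, 30) (Function('v')(n, t) = Mul(-2, Pow(Add(-5, -55), -1)) = Mul(-2, Pow(-60, -1)) = Mul(-2, Rational(-1, 60)) = Rational(1, 30))
Add(Mul(Function('v')(155, Function('O')(-10, -9)), Pow(-4786, -1)), Mul(-29638, Pow(-41141, -1))) = Add(Mul(Rational(1, 30), Pow(-4786, -1)), Mul(-29638, Pow(-41141, -1))) = Add(Mul(Rational(1, 30), Rational(-1, 4786)), Mul(-29638, Rational(-1, 41141))) = Add(Rational(-1, 143580), Rational(29638, 41141)) = Rational(4255382899, 5907024780)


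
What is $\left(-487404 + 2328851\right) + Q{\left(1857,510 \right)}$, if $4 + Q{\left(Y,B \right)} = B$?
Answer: $1841953$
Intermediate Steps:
$Q{\left(Y,B \right)} = -4 + B$
$\left(-487404 + 2328851\right) + Q{\left(1857,510 \right)} = \left(-487404 + 2328851\right) + \left(-4 + 510\right) = 1841447 + 506 = 1841953$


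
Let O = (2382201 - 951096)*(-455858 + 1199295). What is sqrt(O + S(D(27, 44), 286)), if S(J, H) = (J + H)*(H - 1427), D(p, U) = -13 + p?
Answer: sqrt(1063936065585) ≈ 1.0315e+6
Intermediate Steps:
O = 1063936407885 (O = 1431105*743437 = 1063936407885)
S(J, H) = (-1427 + H)*(H + J) (S(J, H) = (H + J)*(-1427 + H) = (-1427 + H)*(H + J))
sqrt(O + S(D(27, 44), 286)) = sqrt(1063936407885 + (286**2 - 1427*286 - 1427*(-13 + 27) + 286*(-13 + 27))) = sqrt(1063936407885 + (81796 - 408122 - 1427*14 + 286*14)) = sqrt(1063936407885 + (81796 - 408122 - 19978 + 4004)) = sqrt(1063936407885 - 342300) = sqrt(1063936065585)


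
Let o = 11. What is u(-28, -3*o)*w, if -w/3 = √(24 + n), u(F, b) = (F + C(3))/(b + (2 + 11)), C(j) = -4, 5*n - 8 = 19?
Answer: -168*√15/25 ≈ -26.026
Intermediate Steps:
n = 27/5 (n = 8/5 + (⅕)*19 = 8/5 + 19/5 = 27/5 ≈ 5.4000)
u(F, b) = (-4 + F)/(13 + b) (u(F, b) = (F - 4)/(b + (2 + 11)) = (-4 + F)/(b + 13) = (-4 + F)/(13 + b))
w = -21*√15/5 (w = -3*√(24 + 27/5) = -21*√15/5 ≈ -16.267)
u(-28, -3*o)*w = ((-4 - 28)/(13 - 3*11))*(-21*√15/5) = (-32/(13 - 33))*(-21*√15/5) = (-32/(-20))*(-21*√15/5) = (-1/20*(-32))*(-21*√15/5) = 8*(-21*√15/5)/5 = -168*√15/25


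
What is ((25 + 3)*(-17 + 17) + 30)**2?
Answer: 900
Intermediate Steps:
((25 + 3)*(-17 + 17) + 30)**2 = (28*0 + 30)**2 = (0 + 30)**2 = 30**2 = 900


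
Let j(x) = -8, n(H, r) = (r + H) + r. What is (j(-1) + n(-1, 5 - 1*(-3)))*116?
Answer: 812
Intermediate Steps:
n(H, r) = H + 2*r (n(H, r) = (H + r) + r = H + 2*r)
(j(-1) + n(-1, 5 - 1*(-3)))*116 = (-8 + (-1 + 2*(5 - 1*(-3))))*116 = (-8 + (-1 + 2*(5 + 3)))*116 = (-8 + (-1 + 2*8))*116 = (-8 + (-1 + 16))*116 = (-8 + 15)*116 = 7*116 = 812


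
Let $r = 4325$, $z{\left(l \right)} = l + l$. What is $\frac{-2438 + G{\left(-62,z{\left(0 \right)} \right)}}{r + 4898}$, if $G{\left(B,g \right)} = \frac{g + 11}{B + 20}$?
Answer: $- \frac{102407}{387366} \approx -0.26437$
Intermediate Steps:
$z{\left(l \right)} = 2 l$
$G{\left(B,g \right)} = \frac{11 + g}{20 + B}$
$\frac{-2438 + G{\left(-62,z{\left(0 \right)} \right)}}{r + 4898} = \frac{-2438 + \frac{11 + 2 \cdot 0}{20 - 62}}{4325 + 4898} = \frac{-2438 + \frac{11 + 0}{-42}}{9223} = \left(-2438 - \frac{11}{42}\right) \frac{1}{9223} = \left(- \frac{102407}{42}\right) \frac{1}{9223} = - \frac{102407}{387366}$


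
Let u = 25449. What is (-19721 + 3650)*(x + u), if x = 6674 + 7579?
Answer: -638050842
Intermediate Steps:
x = 14253
(-19721 + 3650)*(x + u) = (-19721 + 3650)*(14253 + 25449) = -16071*39702 = -638050842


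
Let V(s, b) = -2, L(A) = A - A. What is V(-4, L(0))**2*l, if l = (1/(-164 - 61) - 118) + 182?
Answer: 57596/225 ≈ 255.98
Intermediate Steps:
L(A) = 0
l = 14399/225 (l = (1/(-225) - 118) + 182 = (-1/225 - 118) + 182 = -26551/225 + 182 = 14399/225 ≈ 63.996)
V(-4, L(0))**2*l = (-2)**2*(14399/225) = 4*(14399/225) = 57596/225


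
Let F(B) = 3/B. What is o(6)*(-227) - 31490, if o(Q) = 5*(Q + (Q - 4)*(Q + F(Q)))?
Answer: -53055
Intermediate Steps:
o(Q) = 5*Q + 5*(-4 + Q)*(Q + 3/Q) (o(Q) = 5*(Q + (Q - 4)*(Q + 3/Q)) = 5*(Q + (-4 + Q)*(Q + 3/Q)) = 5*Q + 5*(-4 + Q)*(Q + 3/Q))
o(6)*(-227) - 31490 = (15 - 60/6 - 15*6 + 5*6²)*(-227) - 31490 = (15 - 60*⅙ - 90 + 5*36)*(-227) - 31490 = (15 - 10 - 90 + 180)*(-227) - 31490 = 95*(-227) - 31490 = -21565 - 31490 = -53055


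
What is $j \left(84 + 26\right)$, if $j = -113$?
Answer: $-12430$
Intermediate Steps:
$j \left(84 + 26\right) = - 113 \left(84 + 26\right) = \left(-113\right) 110 = -12430$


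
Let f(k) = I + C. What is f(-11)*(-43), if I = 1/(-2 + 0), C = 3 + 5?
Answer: -645/2 ≈ -322.50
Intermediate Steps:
C = 8
I = -½ (I = 1/(-2) = -½ ≈ -0.50000)
f(k) = 15/2 (f(k) = -½ + 8 = 15/2)
f(-11)*(-43) = (15/2)*(-43) = -645/2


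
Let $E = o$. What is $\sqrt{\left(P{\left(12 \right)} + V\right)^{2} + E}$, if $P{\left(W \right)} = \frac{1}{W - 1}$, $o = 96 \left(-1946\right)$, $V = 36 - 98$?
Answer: $\frac{5 i \sqrt{885639}}{11} \approx 427.77 i$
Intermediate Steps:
$V = -62$ ($V = 36 - 98 = -62$)
$o = -186816$
$P{\left(W \right)} = \frac{1}{-1 + W}$
$E = -186816$
$\sqrt{\left(P{\left(12 \right)} + V\right)^{2} + E} = \sqrt{\left(\frac{1}{-1 + 12} - 62\right)^{2} - 186816} = \sqrt{\left(\frac{1}{11} - 62\right)^{2} - 186816} = \sqrt{\left(- \frac{681}{11}\right)^{2} - 186816} = \sqrt{\frac{463761}{121} - 186816} = \sqrt{- \frac{22140975}{121}} = \frac{5 i \sqrt{885639}}{11}$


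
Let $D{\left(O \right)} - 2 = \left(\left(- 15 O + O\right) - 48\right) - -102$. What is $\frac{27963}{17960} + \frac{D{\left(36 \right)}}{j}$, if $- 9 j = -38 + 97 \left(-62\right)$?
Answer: $\frac{24204339}{27173480} \approx 0.89073$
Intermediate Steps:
$D{\left(O \right)} = 56 - 14 O$ ($D{\left(O \right)} = 2 + \left(\left(\left(- 15 O + O\right) - 48\right) - -102\right) = 2 + \left(\left(- 14 O - 48\right) + 102\right) = 2 + \left(\left(-48 - 14 O\right) + 102\right) = 2 - \left(-54 + 14 O\right) = 56 - 14 O$)
$j = \frac{6052}{9}$ ($j = - \frac{-38 + 97 \left(-62\right)}{9} = - \frac{-38 - 6014}{9} = \left(- \frac{1}{9}\right) \left(-6052\right) = \frac{6052}{9} \approx 672.44$)
$\frac{27963}{17960} + \frac{D{\left(36 \right)}}{j} = \frac{27963}{17960} + \frac{56 - 504}{\frac{6052}{9}} = 27963 \cdot \frac{1}{17960} + \left(56 - 504\right) \frac{9}{6052} = \frac{27963}{17960} - \frac{1008}{1513} = \frac{24204339}{27173480}$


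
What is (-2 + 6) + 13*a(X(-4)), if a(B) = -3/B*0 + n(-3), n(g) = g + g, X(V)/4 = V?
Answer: -74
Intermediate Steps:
X(V) = 4*V
n(g) = 2*g
a(B) = -6 (a(B) = -3/B*0 + 2*(-3) = 0 - 6 = -6)
(-2 + 6) + 13*a(X(-4)) = (-2 + 6) + 13*(-6) = 4 - 78 = -74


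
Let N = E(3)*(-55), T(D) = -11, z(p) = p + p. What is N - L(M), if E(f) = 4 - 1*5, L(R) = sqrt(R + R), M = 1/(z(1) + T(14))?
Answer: 55 - I*sqrt(2)/3 ≈ 55.0 - 0.4714*I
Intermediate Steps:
z(p) = 2*p
M = -1/9 (M = 1/(2*1 - 11) = 1/(2 - 11) = 1/(-9) = -1/9 ≈ -0.11111)
L(R) = sqrt(2)*sqrt(R) (L(R) = sqrt(2*R) = sqrt(2)*sqrt(R))
E(f) = -1 (E(f) = 4 - 5 = -1)
N = 55 (N = -1*(-55) = 55)
N - L(M) = 55 - sqrt(2)*sqrt(-1/9) = 55 - sqrt(2)*I/3 = 55 - I*sqrt(2)/3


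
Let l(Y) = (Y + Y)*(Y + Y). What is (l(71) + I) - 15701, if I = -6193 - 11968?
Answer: -13698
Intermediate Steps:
I = -18161
l(Y) = 4*Y² (l(Y) = (2*Y)*(2*Y) = 4*Y²)
(l(71) + I) - 15701 = (4*71² - 18161) - 15701 = (4*5041 - 18161) - 15701 = (20164 - 18161) - 15701 = 2003 - 15701 = -13698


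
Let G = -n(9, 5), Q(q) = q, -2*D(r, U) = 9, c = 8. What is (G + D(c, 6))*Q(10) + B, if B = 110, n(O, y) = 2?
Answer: 45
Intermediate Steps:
D(r, U) = -9/2 (D(r, U) = -½*9 = -9/2)
G = -2 (G = -1*2 = -2)
(G + D(c, 6))*Q(10) + B = (-2 - 9/2)*10 + 110 = -13/2*10 + 110 = -65 + 110 = 45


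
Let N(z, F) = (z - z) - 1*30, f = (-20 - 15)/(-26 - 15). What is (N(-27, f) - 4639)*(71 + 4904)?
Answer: -23228275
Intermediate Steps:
f = 35/41 (f = -35/(-41) = -35*(-1/41) = 35/41 ≈ 0.85366)
N(z, F) = -30 (N(z, F) = 0 - 30 = -30)
(N(-27, f) - 4639)*(71 + 4904) = (-30 - 4639)*(71 + 4904) = -4669*4975 = -23228275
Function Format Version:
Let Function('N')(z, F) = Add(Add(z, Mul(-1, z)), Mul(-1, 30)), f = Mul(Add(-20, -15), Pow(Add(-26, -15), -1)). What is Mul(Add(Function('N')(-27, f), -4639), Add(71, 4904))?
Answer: -23228275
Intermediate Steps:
f = Rational(35, 41) (f = Mul(-35, Pow(-41, -1)) = Mul(-35, Rational(-1, 41)) = Rational(35, 41) ≈ 0.85366)
Function('N')(z, F) = -30 (Function('N')(z, F) = Add(0, -30) = -30)
Mul(Add(Function('N')(-27, f), -4639), Add(71, 4904)) = Mul(Add(-30, -4639), Add(71, 4904)) = Mul(-4669, 4975) = -23228275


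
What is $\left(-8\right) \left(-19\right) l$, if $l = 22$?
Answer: $3344$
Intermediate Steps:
$\left(-8\right) \left(-19\right) l = \left(-8\right) \left(-19\right) 22 = 152 \cdot 22 = 3344$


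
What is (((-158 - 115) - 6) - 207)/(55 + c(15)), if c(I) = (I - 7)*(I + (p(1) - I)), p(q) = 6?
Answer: -486/103 ≈ -4.7184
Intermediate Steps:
c(I) = -42 + 6*I (c(I) = (I - 7)*(I + (6 - I)) = (-7 + I)*6 = -42 + 6*I)
(((-158 - 115) - 6) - 207)/(55 + c(15)) = (((-158 - 115) - 6) - 207)/(55 + (-42 + 6*15)) = ((-273 - 6) - 207)/(55 + (-42 + 90)) = (-279 - 207)/(55 + 48) = -486/103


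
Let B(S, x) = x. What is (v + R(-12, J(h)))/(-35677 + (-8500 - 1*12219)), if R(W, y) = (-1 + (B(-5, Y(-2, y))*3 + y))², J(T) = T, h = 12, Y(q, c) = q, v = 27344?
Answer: -27369/56396 ≈ -0.48530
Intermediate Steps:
R(W, y) = (-7 + y)² (R(W, y) = (-1 + (-2*3 + y))² = (-1 + (-6 + y))² = (-7 + y)²)
(v + R(-12, J(h)))/(-35677 + (-8500 - 1*12219)) = (27344 + (-7 + 12)²)/(-35677 + (-8500 - 1*12219)) = (27344 + 5²)/(-35677 + (-8500 - 12219)) = (27344 + 25)/(-35677 - 20719) = 27369/(-56396) = 27369*(-1/56396) = -27369/56396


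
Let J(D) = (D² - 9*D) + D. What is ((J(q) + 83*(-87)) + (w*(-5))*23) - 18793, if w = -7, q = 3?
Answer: -25224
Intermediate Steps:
J(D) = D² - 8*D
((J(q) + 83*(-87)) + (w*(-5))*23) - 18793 = ((3*(-8 + 3) + 83*(-87)) - 7*(-5)*23) - 18793 = ((3*(-5) - 7221) + 35*23) - 18793 = ((-15 - 7221) + 805) - 18793 = (-7236 + 805) - 18793 = -6431 - 18793 = -25224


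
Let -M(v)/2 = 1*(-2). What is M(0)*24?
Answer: 96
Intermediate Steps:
M(v) = 4 (M(v) = -2*(-2) = 4)
M(0)*24 = 4*24 = 96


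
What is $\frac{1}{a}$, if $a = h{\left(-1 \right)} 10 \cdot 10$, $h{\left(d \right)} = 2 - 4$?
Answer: $- \frac{1}{200} \approx -0.005$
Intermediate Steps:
$h{\left(d \right)} = -2$ ($h{\left(d \right)} = 2 - 4 = -2$)
$a = -200$ ($a = \left(-2\right) 10 \cdot 10 = \left(-20\right) 10 = -200$)
$\frac{1}{a} = \frac{1}{-200} = - \frac{1}{200}$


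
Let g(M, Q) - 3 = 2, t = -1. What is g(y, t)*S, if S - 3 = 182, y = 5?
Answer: 925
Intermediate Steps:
g(M, Q) = 5 (g(M, Q) = 3 + 2 = 5)
S = 185 (S = 3 + 182 = 185)
g(y, t)*S = 5*185 = 925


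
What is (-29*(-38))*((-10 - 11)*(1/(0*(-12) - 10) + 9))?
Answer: -1029819/5 ≈ -2.0596e+5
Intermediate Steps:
(-29*(-38))*((-10 - 11)*(1/(0*(-12) - 10) + 9)) = 1102*(-21*(1/(0 - 10) + 9)) = 1102*(-21*(1/(-10) + 9)) = 1102*(-21*(-1/10 + 9)) = 1102*(-21*89/10) = 1102*(-1869/10) = -1029819/5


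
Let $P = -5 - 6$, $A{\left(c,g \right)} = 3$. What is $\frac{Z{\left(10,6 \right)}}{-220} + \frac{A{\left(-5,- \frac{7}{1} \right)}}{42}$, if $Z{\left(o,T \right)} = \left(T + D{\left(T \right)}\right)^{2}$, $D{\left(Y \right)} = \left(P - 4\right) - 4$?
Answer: $- \frac{1073}{1540} \approx -0.69675$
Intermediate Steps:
$P = -11$ ($P = -5 - 6 = -11$)
$D{\left(Y \right)} = -19$ ($D{\left(Y \right)} = \left(-11 - 4\right) - 4 = -15 - 4 = -19$)
$Z{\left(o,T \right)} = \left(-19 + T\right)^{2}$ ($Z{\left(o,T \right)} = \left(T - 19\right)^{2} = \left(-19 + T\right)^{2}$)
$\frac{Z{\left(10,6 \right)}}{-220} + \frac{A{\left(-5,- \frac{7}{1} \right)}}{42} = \frac{\left(-19 + 6\right)^{2}}{-220} + \frac{3}{42} = \left(-13\right)^{2} \left(- \frac{1}{220}\right) + 3 \cdot \frac{1}{42} = 169 \left(- \frac{1}{220}\right) + \frac{1}{14} = - \frac{169}{220} + \frac{1}{14} = - \frac{1073}{1540}$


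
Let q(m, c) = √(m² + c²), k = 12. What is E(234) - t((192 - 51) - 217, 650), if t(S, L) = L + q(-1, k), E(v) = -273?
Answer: -923 - √145 ≈ -935.04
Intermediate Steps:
q(m, c) = √(c² + m²)
t(S, L) = L + √145 (t(S, L) = L + √(12² + (-1)²) = L + √(144 + 1) = L + √145)
E(234) - t((192 - 51) - 217, 650) = -273 - (650 + √145) = -273 + (-650 - √145) = -923 - √145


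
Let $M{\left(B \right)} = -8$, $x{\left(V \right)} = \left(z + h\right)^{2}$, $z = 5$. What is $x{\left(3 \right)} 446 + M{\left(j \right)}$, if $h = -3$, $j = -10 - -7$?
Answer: $1776$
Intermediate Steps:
$j = -3$ ($j = -10 + 7 = -3$)
$x{\left(V \right)} = 4$ ($x{\left(V \right)} = \left(5 - 3\right)^{2} = 2^{2} = 4$)
$x{\left(3 \right)} 446 + M{\left(j \right)} = 4 \cdot 446 - 8 = 1784 - 8 = 1776$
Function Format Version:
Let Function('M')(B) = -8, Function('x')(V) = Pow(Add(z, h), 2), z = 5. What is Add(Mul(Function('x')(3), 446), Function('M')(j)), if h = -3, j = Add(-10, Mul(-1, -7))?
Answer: 1776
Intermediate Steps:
j = -3 (j = Add(-10, 7) = -3)
Function('x')(V) = 4 (Function('x')(V) = Pow(Add(5, -3), 2) = Pow(2, 2) = 4)
Add(Mul(Function('x')(3), 446), Function('M')(j)) = Add(Mul(4, 446), -8) = Add(1784, -8) = 1776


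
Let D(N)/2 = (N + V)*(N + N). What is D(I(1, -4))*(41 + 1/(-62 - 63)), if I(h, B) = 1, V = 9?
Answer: 40992/25 ≈ 1639.7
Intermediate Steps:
D(N) = 4*N*(9 + N) (D(N) = 2*((N + 9)*(N + N)) = 2*((9 + N)*(2*N)) = 2*(2*N*(9 + N)) = 4*N*(9 + N))
D(I(1, -4))*(41 + 1/(-62 - 63)) = (4*1*(9 + 1))*(41 + 1/(-62 - 63)) = (4*1*10)*(41 + 1/(-125)) = 40*(41 - 1/125) = 40*(5124/125) = 40992/25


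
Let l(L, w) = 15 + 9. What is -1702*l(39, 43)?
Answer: -40848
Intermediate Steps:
l(L, w) = 24
-1702*l(39, 43) = -1702*24 = -40848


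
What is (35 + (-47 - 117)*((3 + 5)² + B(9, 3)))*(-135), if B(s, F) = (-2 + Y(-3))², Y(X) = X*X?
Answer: 2497095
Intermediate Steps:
Y(X) = X²
B(s, F) = 49 (B(s, F) = (-2 + (-3)²)² = (-2 + 9)² = 7² = 49)
(35 + (-47 - 117)*((3 + 5)² + B(9, 3)))*(-135) = (35 + (-47 - 117)*((3 + 5)² + 49))*(-135) = (35 - 164*(8² + 49))*(-135) = (35 - 164*(64 + 49))*(-135) = (35 - 164*113)*(-135) = (35 - 18532)*(-135) = -18497*(-135) = 2497095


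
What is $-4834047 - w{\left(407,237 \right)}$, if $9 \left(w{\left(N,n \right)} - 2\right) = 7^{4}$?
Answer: $- \frac{43508842}{9} \approx -4.8343 \cdot 10^{6}$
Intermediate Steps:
$w{\left(N,n \right)} = \frac{2419}{9}$ ($w{\left(N,n \right)} = 2 + \frac{7^{4}}{9} = 2 + \frac{1}{9} \cdot 2401 = 2 + \frac{2401}{9} = \frac{2419}{9}$)
$-4834047 - w{\left(407,237 \right)} = -4834047 - \frac{2419}{9} = - \frac{43508842}{9}$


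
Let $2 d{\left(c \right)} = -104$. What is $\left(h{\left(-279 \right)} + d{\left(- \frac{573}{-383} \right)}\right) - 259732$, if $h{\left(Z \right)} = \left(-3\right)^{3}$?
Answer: $-259811$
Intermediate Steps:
$d{\left(c \right)} = -52$ ($d{\left(c \right)} = \frac{1}{2} \left(-104\right) = -52$)
$h{\left(Z \right)} = -27$
$\left(h{\left(-279 \right)} + d{\left(- \frac{573}{-383} \right)}\right) - 259732 = \left(-27 - 52\right) - 259732 = -79 - 259732 = -259811$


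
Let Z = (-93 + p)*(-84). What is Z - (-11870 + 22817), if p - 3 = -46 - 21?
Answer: 2241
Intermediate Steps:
p = -64 (p = 3 + (-46 - 21) = 3 - 67 = -64)
Z = 13188 (Z = (-93 - 64)*(-84) = -157*(-84) = 13188)
Z - (-11870 + 22817) = 13188 - (-11870 + 22817) = 13188 - 1*10947 = 13188 - 10947 = 2241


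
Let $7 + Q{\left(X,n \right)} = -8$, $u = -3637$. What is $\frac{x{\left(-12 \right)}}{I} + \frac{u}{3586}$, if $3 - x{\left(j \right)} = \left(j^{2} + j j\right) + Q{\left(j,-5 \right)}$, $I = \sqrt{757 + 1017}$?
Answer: $- \frac{3637}{3586} - \frac{135 \sqrt{1774}}{887} \approx -7.4247$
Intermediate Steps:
$Q{\left(X,n \right)} = -15$ ($Q{\left(X,n \right)} = -7 - 8 = -15$)
$I = \sqrt{1774} \approx 42.119$
$x{\left(j \right)} = 18 - 2 j^{2}$ ($x{\left(j \right)} = 3 - \left(\left(j^{2} + j j\right) - 15\right) = 3 - \left(\left(j^{2} + j^{2}\right) - 15\right) = 3 - \left(2 j^{2} - 15\right) = 3 - \left(-15 + 2 j^{2}\right) = 18 - 2 j^{2}$)
$\frac{x{\left(-12 \right)}}{I} + \frac{u}{3586} = \frac{18 - 2 \left(-12\right)^{2}}{\sqrt{1774}} - \frac{3637}{3586} = \left(18 - 288\right) \frac{\sqrt{1774}}{1774} - \frac{3637}{3586} = - 270 \frac{\sqrt{1774}}{1774} - \frac{3637}{3586} = - \frac{135 \sqrt{1774}}{887} - \frac{3637}{3586} = - \frac{3637}{3586} - \frac{135 \sqrt{1774}}{887}$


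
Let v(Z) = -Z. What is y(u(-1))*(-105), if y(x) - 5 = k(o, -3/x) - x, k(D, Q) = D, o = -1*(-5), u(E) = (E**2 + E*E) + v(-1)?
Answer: -735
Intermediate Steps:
u(E) = 1 + 2*E**2 (u(E) = (E**2 + E*E) - 1*(-1) = (E**2 + E**2) + 1 = 2*E**2 + 1 = 1 + 2*E**2)
o = 5
y(x) = 10 - x (y(x) = 5 + (5 - x) = 10 - x)
y(u(-1))*(-105) = (10 - (1 + 2*(-1)**2))*(-105) = (10 - (1 + 2*1))*(-105) = (10 - (1 + 2))*(-105) = (10 - 1*3)*(-105) = (10 - 3)*(-105) = 7*(-105) = -735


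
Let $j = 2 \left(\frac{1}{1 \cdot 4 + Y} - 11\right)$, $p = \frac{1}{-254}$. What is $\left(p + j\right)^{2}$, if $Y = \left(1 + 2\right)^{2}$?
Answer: $\frac{5205478201}{10903204} \approx 477.43$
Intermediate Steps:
$Y = 9$ ($Y = 3^{2} = 9$)
$p = - \frac{1}{254} \approx -0.003937$
$j = - \frac{284}{13}$ ($j = 2 \left(\frac{1}{1 \cdot 4 + 9} - 11\right) = 2 \left(\frac{1}{4 + 9} - 11\right) = 2 \left(\frac{1}{13} - 11\right) = 2 \left(- \frac{142}{13}\right) = - \frac{284}{13} \approx -21.846$)
$\left(p + j\right)^{2} = \left(- \frac{1}{254} - \frac{284}{13}\right)^{2} = \left(- \frac{72149}{3302}\right)^{2} = \frac{5205478201}{10903204}$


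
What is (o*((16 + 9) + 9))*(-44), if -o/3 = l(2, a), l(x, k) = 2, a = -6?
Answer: 8976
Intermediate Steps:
o = -6 (o = -3*2 = -6)
(o*((16 + 9) + 9))*(-44) = -6*((16 + 9) + 9)*(-44) = -6*(25 + 9)*(-44) = -6*34*(-44) = -204*(-44) = 8976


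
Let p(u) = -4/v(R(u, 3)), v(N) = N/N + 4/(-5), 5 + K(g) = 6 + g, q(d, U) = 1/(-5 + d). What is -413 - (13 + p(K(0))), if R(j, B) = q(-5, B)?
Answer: -406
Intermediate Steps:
K(g) = 1 + g (K(g) = -5 + (6 + g) = 1 + g)
R(j, B) = -1/10 (R(j, B) = 1/(-5 - 5) = 1/(-10) = -1/10)
v(N) = 1/5 (v(N) = 1 + 4*(-1/5) = 1 - 4/5 = 1/5)
p(u) = -20 (p(u) = -4/1/5 = -4*5 = -20)
-413 - (13 + p(K(0))) = -413 - (13 - 20) = -413 - 1*(-7) = -413 + 7 = -406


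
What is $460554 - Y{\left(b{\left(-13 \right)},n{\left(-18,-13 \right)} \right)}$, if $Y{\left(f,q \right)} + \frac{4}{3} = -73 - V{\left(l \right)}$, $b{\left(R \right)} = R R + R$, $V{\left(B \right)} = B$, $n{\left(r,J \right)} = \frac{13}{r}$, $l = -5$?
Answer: $\frac{1381870}{3} \approx 4.6062 \cdot 10^{5}$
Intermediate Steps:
$b{\left(R \right)} = R + R^{2}$ ($b{\left(R \right)} = R^{2} + R = R + R^{2}$)
$Y{\left(f,q \right)} = - \frac{208}{3}$ ($Y{\left(f,q \right)} = - \frac{4}{3} - 68 = - \frac{208}{3}$)
$460554 - Y{\left(b{\left(-13 \right)},n{\left(-18,-13 \right)} \right)} = 460554 - - \frac{208}{3} = 460554 + \frac{208}{3} = \frac{1381870}{3}$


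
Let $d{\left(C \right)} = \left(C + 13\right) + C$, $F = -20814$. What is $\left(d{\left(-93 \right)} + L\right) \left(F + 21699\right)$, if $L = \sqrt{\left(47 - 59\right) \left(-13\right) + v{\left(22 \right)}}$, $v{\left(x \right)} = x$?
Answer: $-153105 + 885 \sqrt{178} \approx -1.413 \cdot 10^{5}$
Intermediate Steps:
$d{\left(C \right)} = 13 + 2 C$ ($d{\left(C \right)} = \left(13 + C\right) + C = 13 + 2 C$)
$L = \sqrt{178}$ ($L = \sqrt{\left(47 - 59\right) \left(-13\right) + 22} = \sqrt{\left(-12\right) \left(-13\right) + 22} = \sqrt{156 + 22} = \sqrt{178} \approx 13.342$)
$\left(d{\left(-93 \right)} + L\right) \left(F + 21699\right) = \left(\left(13 + 2 \left(-93\right)\right) + \sqrt{178}\right) \left(-20814 + 21699\right) = \left(\left(13 - 186\right) + \sqrt{178}\right) 885 = \left(-173 + \sqrt{178}\right) 885 = -153105 + 885 \sqrt{178}$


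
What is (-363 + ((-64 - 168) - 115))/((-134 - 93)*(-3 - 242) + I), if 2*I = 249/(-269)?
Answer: -381980/29920621 ≈ -0.012766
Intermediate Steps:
I = -249/538 (I = (249/(-269))/2 = (249*(-1/269))/2 = (½)*(-249/269) = -249/538 ≈ -0.46283)
(-363 + ((-64 - 168) - 115))/((-134 - 93)*(-3 - 242) + I) = (-363 + ((-64 - 168) - 115))/((-134 - 93)*(-3 - 242) - 249/538) = (-363 + (-232 - 115))/(-227*(-245) - 249/538) = (-363 - 347)/(55615 - 249/538) = -710/29920621/538 = -710*538/29920621 = -381980/29920621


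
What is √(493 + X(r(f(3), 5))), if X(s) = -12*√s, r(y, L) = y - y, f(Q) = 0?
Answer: √493 ≈ 22.204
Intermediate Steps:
r(y, L) = 0
√(493 + X(r(f(3), 5))) = √(493 - 12*√0) = √(493 - 12*0) = √(493 + 0) = √493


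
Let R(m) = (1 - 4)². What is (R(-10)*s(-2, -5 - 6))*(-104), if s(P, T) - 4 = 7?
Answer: -10296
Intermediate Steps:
s(P, T) = 11 (s(P, T) = 4 + 7 = 11)
R(m) = 9 (R(m) = (-3)² = 9)
(R(-10)*s(-2, -5 - 6))*(-104) = (9*11)*(-104) = 99*(-104) = -10296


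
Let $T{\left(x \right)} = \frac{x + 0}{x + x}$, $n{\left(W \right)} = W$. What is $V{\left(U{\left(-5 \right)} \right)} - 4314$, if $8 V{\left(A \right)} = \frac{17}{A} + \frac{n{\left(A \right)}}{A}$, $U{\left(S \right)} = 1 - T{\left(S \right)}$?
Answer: $- \frac{34477}{8} \approx -4309.6$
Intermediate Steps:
$T{\left(x \right)} = \frac{1}{2}$ ($T{\left(x \right)} = \frac{x}{2 x} = x \frac{1}{2 x} = \frac{1}{2}$)
$U{\left(S \right)} = \frac{1}{2}$ ($U{\left(S \right)} = 1 - \frac{1}{2} = \frac{1}{2}$)
$V{\left(A \right)} = \frac{1}{8} + \frac{17}{8 A}$ ($V{\left(A \right)} = \frac{\frac{17}{A} + \frac{A}{A}}{8} = \frac{\frac{17}{A} + 1}{8} = \frac{1 + \frac{17}{A}}{8} = \frac{1}{8} + \frac{17}{8 A}$)
$V{\left(U{\left(-5 \right)} \right)} - 4314 = \frac{\frac{1}{\frac{1}{2}} \left(17 + \frac{1}{2}\right)}{8} - 4314 = \frac{1}{8} \cdot 2 \cdot \frac{35}{2} - 4314 = \frac{35}{8} - 4314 = - \frac{34477}{8}$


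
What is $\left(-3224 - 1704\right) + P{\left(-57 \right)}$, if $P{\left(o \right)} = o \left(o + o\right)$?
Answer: $1570$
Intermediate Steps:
$P{\left(o \right)} = 2 o^{2}$ ($P{\left(o \right)} = o 2 o = 2 o^{2}$)
$\left(-3224 - 1704\right) + P{\left(-57 \right)} = \left(-3224 - 1704\right) + 2 \left(-57\right)^{2} = -4928 + 2 \cdot 3249 = -4928 + 6498 = 1570$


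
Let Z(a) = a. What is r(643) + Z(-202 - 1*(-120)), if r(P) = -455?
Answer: -537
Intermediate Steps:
r(643) + Z(-202 - 1*(-120)) = -455 + (-202 - 1*(-120)) = -455 + (-202 + 120) = -455 - 82 = -537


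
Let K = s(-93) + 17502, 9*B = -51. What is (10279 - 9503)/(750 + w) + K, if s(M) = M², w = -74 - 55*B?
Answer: 77487741/2963 ≈ 26152.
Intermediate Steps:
B = -17/3 (B = (⅑)*(-51) = -17/3 ≈ -5.6667)
w = 713/3 (w = -74 - 55*(-17/3) = -74 + 935/3 = 713/3 ≈ 237.67)
K = 26151 (K = (-93)² + 17502 = 8649 + 17502 = 26151)
(10279 - 9503)/(750 + w) + K = (10279 - 9503)/(750 + 713/3) + 26151 = 776/(2963/3) + 26151 = 776*(3/2963) + 26151 = 2328/2963 + 26151 = 77487741/2963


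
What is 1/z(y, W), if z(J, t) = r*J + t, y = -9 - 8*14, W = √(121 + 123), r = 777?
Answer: -94017/8839196045 - 2*√61/8839196045 ≈ -1.0638e-5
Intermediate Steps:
W = 2*√61 (W = √244 = 2*√61 ≈ 15.620)
y = -121 (y = -9 - 112 = -121)
z(J, t) = t + 777*J (z(J, t) = 777*J + t = t + 777*J)
1/z(y, W) = 1/(2*√61 + 777*(-121)) = 1/(2*√61 - 94017) = 1/(-94017 + 2*√61)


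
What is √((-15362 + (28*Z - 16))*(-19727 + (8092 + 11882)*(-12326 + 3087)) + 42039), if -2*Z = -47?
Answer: √2716716073399 ≈ 1.6482e+6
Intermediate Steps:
Z = 47/2 (Z = -½*(-47) = 47/2 ≈ 23.500)
√((-15362 + (28*Z - 16))*(-19727 + (8092 + 11882)*(-12326 + 3087)) + 42039) = √((-15362 + (28*(47/2) - 16))*(-19727 + (8092 + 11882)*(-12326 + 3087)) + 42039) = √((-15362 + (658 - 16))*(-19727 + 19974*(-9239)) + 42039) = √((-15362 + 642)*(-19727 - 184539786) + 42039) = √(-14720*(-184559513) + 42039) = √(2716716031360 + 42039) = √2716716073399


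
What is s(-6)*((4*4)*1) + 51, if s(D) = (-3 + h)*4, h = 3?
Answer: 51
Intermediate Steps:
s(D) = 0 (s(D) = (-3 + 3)*4 = 0*4 = 0)
s(-6)*((4*4)*1) + 51 = 0*((4*4)*1) + 51 = 0*(16*1) + 51 = 0*16 + 51 = 0 + 51 = 51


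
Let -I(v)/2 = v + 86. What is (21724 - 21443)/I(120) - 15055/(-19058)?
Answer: 423681/3925948 ≈ 0.10792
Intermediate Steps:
I(v) = -172 - 2*v (I(v) = -2*(v + 86) = -2*(86 + v) = -172 - 2*v)
(21724 - 21443)/I(120) - 15055/(-19058) = (21724 - 21443)/(-172 - 2*120) - 15055/(-19058) = 281/(-172 - 240) - 15055*(-1/19058) = 281/(-412) + 15055/19058 = 281*(-1/412) + 15055/19058 = -281/412 + 15055/19058 = 423681/3925948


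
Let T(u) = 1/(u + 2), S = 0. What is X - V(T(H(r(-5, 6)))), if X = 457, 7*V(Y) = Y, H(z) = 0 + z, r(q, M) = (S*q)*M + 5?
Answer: 22392/49 ≈ 456.98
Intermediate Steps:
r(q, M) = 5 (r(q, M) = (0*q)*M + 5 = 0*M + 5 = 0 + 5 = 5)
H(z) = z
T(u) = 1/(2 + u)
V(Y) = Y/7
X - V(T(H(r(-5, 6)))) = 457 - 1/(7*(2 + 5)) = 457 - 1/(7*7) = 457 - 1*1/49 = 457 - 1/49 = 22392/49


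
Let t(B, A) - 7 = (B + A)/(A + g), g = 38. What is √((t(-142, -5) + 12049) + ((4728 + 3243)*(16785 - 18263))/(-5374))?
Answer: 2*√3110902240479/29557 ≈ 119.35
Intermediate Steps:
t(B, A) = 7 + (A + B)/(38 + A) (t(B, A) = 7 + (B + A)/(A + 38) = 7 + (A + B)/(38 + A))
√((t(-142, -5) + 12049) + ((4728 + 3243)*(16785 - 18263))/(-5374)) = √(((266 - 142 + 8*(-5))/(38 - 5) + 12049) + ((4728 + 3243)*(16785 - 18263))/(-5374)) = √(((266 - 142 - 40)/33 + 12049) + (7971*(-1478))*(-1/5374)) = √(((1/33)*84 + 12049) - 11781138*(-1/5374)) = √((28/11 + 12049) + 5890569/2687) = √(132567/11 + 5890569/2687) = √(421003788/29557) = 2*√3110902240479/29557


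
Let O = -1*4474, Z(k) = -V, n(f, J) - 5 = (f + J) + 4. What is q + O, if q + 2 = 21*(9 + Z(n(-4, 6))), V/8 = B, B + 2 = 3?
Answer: -4455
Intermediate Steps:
B = 1 (B = -2 + 3 = 1)
n(f, J) = 9 + J + f (n(f, J) = 5 + ((f + J) + 4) = 5 + ((J + f) + 4) = 5 + (4 + J + f) = 9 + J + f)
V = 8 (V = 8*1 = 8)
Z(k) = -8 (Z(k) = -1*8 = -8)
O = -4474
q = 19 (q = -2 + 21*(9 - 8) = -2 + 21*1 = -2 + 21 = 19)
q + O = 19 - 4474 = -4455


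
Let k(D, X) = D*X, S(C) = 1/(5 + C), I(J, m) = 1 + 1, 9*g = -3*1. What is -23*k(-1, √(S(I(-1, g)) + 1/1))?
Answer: 46*√14/7 ≈ 24.588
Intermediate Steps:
g = -⅓ (g = (-3*1)/9 = (⅑)*(-3) = -⅓ ≈ -0.33333)
I(J, m) = 2
-23*k(-1, √(S(I(-1, g)) + 1/1)) = -(-23)*√(1/(5 + 2) + 1/1) = -(-23)*√(1/7 + 1) = -(-23)*√(⅐ + 1) = -(-23)*√(8/7) = -(-23)*2*√14/7 = -(-46)*√14/7 = 46*√14/7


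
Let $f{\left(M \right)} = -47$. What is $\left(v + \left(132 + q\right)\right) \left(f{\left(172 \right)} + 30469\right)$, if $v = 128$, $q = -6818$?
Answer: $-199507476$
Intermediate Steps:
$\left(v + \left(132 + q\right)\right) \left(f{\left(172 \right)} + 30469\right) = \left(128 + \left(132 - 6818\right)\right) \left(-47 + 30469\right) = \left(128 - 6686\right) 30422 = \left(-6558\right) 30422 = -199507476$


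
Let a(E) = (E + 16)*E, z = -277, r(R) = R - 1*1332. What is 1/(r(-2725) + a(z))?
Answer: 1/68240 ≈ 1.4654e-5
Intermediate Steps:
r(R) = -1332 + R (r(R) = R - 1332 = -1332 + R)
a(E) = E*(16 + E) (a(E) = (16 + E)*E = E*(16 + E))
1/(r(-2725) + a(z)) = 1/((-1332 - 2725) - 277*(16 - 277)) = 1/(-4057 - 277*(-261)) = 1/(-4057 + 72297) = 1/68240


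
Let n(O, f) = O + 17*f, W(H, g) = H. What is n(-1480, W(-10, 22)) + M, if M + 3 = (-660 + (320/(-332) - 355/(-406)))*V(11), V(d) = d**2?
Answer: -2747189889/33698 ≈ -81524.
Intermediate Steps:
M = -2691588189/33698 (M = -3 + (-660 + (320/(-332) - 355/(-406)))*11**2 = -3 + (-660 + (320*(-1/332) - 355*(-1/406)))*121 = -3 + (-660 + (-80/83 + 355/406))*121 = -3 + (-660 - 3015/33698)*121 = -3 - 22243695/33698*121 = -3 - 2691487095/33698 = -2691588189/33698 ≈ -79874.)
n(-1480, W(-10, 22)) + M = (-1480 + 17*(-10)) - 2691588189/33698 = (-1480 - 170) - 2691588189/33698 = -1650 - 2691588189/33698 = -2747189889/33698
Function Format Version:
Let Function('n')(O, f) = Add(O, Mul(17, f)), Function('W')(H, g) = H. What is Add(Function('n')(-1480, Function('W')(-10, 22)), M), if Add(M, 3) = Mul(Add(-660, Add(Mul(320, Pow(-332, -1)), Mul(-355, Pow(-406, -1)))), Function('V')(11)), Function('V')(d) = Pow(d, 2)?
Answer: Rational(-2747189889, 33698) ≈ -81524.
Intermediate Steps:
M = Rational(-2691588189, 33698) (M = Add(-3, Mul(Add(-660, Add(Mul(320, Pow(-332, -1)), Mul(-355, Pow(-406, -1)))), Pow(11, 2))) = Add(-3, Mul(Add(-660, Add(Mul(320, Rational(-1, 332)), Mul(-355, Rational(-1, 406)))), 121)) = Add(-3, Mul(Add(-660, Add(Rational(-80, 83), Rational(355, 406))), 121)) = Add(-3, Mul(Add(-660, Rational(-3015, 33698)), 121)) = Add(-3, Mul(Rational(-22243695, 33698), 121)) = Add(-3, Rational(-2691487095, 33698)) = Rational(-2691588189, 33698) ≈ -79874.)
Add(Function('n')(-1480, Function('W')(-10, 22)), M) = Add(Add(-1480, Mul(17, -10)), Rational(-2691588189, 33698)) = Add(Add(-1480, -170), Rational(-2691588189, 33698)) = Add(-1650, Rational(-2691588189, 33698)) = Rational(-2747189889, 33698)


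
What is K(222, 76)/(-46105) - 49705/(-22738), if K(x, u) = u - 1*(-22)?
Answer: 2289420701/1048335490 ≈ 2.1839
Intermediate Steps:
K(x, u) = 22 + u (K(x, u) = u + 22 = 22 + u)
K(222, 76)/(-46105) - 49705/(-22738) = (22 + 76)/(-46105) - 49705/(-22738) = 98*(-1/46105) - 49705*(-1/22738) = -98/46105 + 49705/22738 = 2289420701/1048335490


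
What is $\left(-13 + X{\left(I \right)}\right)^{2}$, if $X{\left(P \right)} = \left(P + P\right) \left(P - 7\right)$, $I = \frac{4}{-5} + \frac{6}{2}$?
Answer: $\frac{727609}{625} \approx 1164.2$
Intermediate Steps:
$I = \frac{11}{5}$ ($I = 4 \left(- \frac{1}{5}\right) + 6 \cdot \frac{1}{2} = - \frac{4}{5} + 3 = \frac{11}{5} \approx 2.2$)
$X{\left(P \right)} = 2 P \left(-7 + P\right)$
$\left(-13 + X{\left(I \right)}\right)^{2} = \left(-13 + 2 \cdot \frac{11}{5} \left(-7 + \frac{11}{5}\right)\right)^{2} = \left(-13 + 2 \cdot \frac{11}{5} \left(- \frac{24}{5}\right)\right)^{2} = \left(-13 - \frac{528}{25}\right)^{2} = \left(- \frac{853}{25}\right)^{2} = \frac{727609}{625}$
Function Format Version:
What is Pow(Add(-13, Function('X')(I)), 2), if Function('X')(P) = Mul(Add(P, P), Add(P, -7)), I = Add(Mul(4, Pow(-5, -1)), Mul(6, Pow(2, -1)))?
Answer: Rational(727609, 625) ≈ 1164.2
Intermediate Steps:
I = Rational(11, 5) (I = Add(Mul(4, Rational(-1, 5)), Mul(6, Rational(1, 2))) = Add(Rational(-4, 5), 3) = Rational(11, 5) ≈ 2.2000)
Function('X')(P) = Mul(2, P, Add(-7, P)) (Function('X')(P) = Mul(Mul(2, P), Add(-7, P)) = Mul(2, P, Add(-7, P)))
Pow(Add(-13, Function('X')(I)), 2) = Pow(Add(-13, Mul(2, Rational(11, 5), Add(-7, Rational(11, 5)))), 2) = Pow(Add(-13, Mul(2, Rational(11, 5), Rational(-24, 5))), 2) = Pow(Add(-13, Rational(-528, 25)), 2) = Pow(Rational(-853, 25), 2) = Rational(727609, 625)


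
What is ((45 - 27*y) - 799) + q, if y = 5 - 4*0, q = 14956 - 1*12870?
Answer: 1197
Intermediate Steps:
q = 2086 (q = 14956 - 12870 = 2086)
y = 5 (y = 5 + 0 = 5)
((45 - 27*y) - 799) + q = ((45 - 27*5) - 799) + 2086 = ((45 - 135) - 799) + 2086 = (-90 - 799) + 2086 = -889 + 2086 = 1197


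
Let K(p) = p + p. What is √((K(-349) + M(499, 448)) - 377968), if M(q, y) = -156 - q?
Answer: I*√379321 ≈ 615.89*I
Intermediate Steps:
K(p) = 2*p
√((K(-349) + M(499, 448)) - 377968) = √((2*(-349) + (-156 - 1*499)) - 377968) = √((-698 + (-156 - 499)) - 377968) = √((-698 - 655) - 377968) = √(-1353 - 377968) = √(-379321) = I*√379321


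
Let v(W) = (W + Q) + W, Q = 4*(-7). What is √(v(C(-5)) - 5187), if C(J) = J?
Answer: 5*I*√209 ≈ 72.284*I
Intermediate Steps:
Q = -28
v(W) = -28 + 2*W (v(W) = (W - 28) + W = (-28 + W) + W = -28 + 2*W)
√(v(C(-5)) - 5187) = √((-28 + 2*(-5)) - 5187) = √((-28 - 10) - 5187) = √(-38 - 5187) = √(-5225) = 5*I*√209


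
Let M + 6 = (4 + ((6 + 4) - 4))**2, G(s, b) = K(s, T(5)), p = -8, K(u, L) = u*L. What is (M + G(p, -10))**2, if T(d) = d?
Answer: 2916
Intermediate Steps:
K(u, L) = L*u
G(s, b) = 5*s
M = 94 (M = -6 + (4 + ((6 + 4) - 4))**2 = -6 + (4 + (10 - 4))**2 = -6 + (4 + 6)**2 = -6 + 10**2 = -6 + 100 = 94)
(M + G(p, -10))**2 = (94 + 5*(-8))**2 = (94 - 40)**2 = 54**2 = 2916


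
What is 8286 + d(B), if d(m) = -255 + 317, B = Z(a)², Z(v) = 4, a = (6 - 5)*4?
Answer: 8348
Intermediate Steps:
a = 4 (a = 1*4 = 4)
B = 16 (B = 4² = 16)
d(m) = 62
8286 + d(B) = 8286 + 62 = 8348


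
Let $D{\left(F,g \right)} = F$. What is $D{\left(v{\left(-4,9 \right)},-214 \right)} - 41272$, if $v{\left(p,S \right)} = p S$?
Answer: $-41308$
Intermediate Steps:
$v{\left(p,S \right)} = S p$
$D{\left(v{\left(-4,9 \right)},-214 \right)} - 41272 = 9 \left(-4\right) - 41272 = -36 - 41272 = -41308$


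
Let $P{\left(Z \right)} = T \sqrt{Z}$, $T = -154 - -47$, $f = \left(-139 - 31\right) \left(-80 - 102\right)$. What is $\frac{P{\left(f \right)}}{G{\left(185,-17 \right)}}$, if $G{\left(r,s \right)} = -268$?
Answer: $\frac{107 \sqrt{7735}}{134} \approx 70.228$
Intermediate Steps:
$f = 30940$ ($f = \left(-170\right) \left(-182\right) = 30940$)
$T = -107$ ($T = -154 + 47 = -107$)
$P{\left(Z \right)} = - 107 \sqrt{Z}$
$\frac{P{\left(f \right)}}{G{\left(185,-17 \right)}} = \frac{\left(-107\right) \sqrt{30940}}{-268} = - 107 \cdot 2 \sqrt{7735} \left(- \frac{1}{268}\right) = - 214 \sqrt{7735} \left(- \frac{1}{268}\right) = \frac{107 \sqrt{7735}}{134}$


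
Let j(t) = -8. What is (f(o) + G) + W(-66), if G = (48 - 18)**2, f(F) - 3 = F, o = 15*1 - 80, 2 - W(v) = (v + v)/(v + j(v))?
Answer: 31014/37 ≈ 838.22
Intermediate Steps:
W(v) = 2 - 2*v/(-8 + v) (W(v) = 2 - (v + v)/(v - 8) = 2 - 2*v/(-8 + v))
o = -65 (o = 15 - 80 = -65)
f(F) = 3 + F
G = 900 (G = 30**2 = 900)
(f(o) + G) + W(-66) = ((3 - 65) + 900) - 16/(-8 - 66) = (-62 + 900) - 16/(-74) = 838 - 16*(-1/74) = 838 + 8/37 = 31014/37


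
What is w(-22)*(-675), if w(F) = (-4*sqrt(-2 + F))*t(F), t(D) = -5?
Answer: -27000*I*sqrt(6) ≈ -66136.0*I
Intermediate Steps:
w(F) = 20*sqrt(-2 + F) (w(F) = -4*sqrt(-2 + F)*(-5) = 20*sqrt(-2 + F))
w(-22)*(-675) = (20*sqrt(-2 - 22))*(-675) = (20*sqrt(-24))*(-675) = (20*(2*I*sqrt(6)))*(-675) = (40*I*sqrt(6))*(-675) = -27000*I*sqrt(6)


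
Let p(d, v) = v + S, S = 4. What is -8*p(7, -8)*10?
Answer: 320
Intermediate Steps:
p(d, v) = 4 + v (p(d, v) = v + 4 = 4 + v)
-8*p(7, -8)*10 = -8*(4 - 8)*10 = -8*(-4)*10 = 32*10 = 320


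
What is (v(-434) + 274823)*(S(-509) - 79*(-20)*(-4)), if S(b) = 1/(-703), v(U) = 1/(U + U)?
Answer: -28644653716239/16492 ≈ -1.7369e+9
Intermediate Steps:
v(U) = 1/(2*U)
S(b) = -1/703
(v(-434) + 274823)*(S(-509) - 79*(-20)*(-4)) = ((½)/(-434) + 274823)*(-1/703 - 79*(-20)*(-4)) = ((½)*(-1/434) + 274823)*(-1/703 + 1580*(-4)) = (-1/868 + 274823)*(-1/703 - 6320) = (238546363/868)*(-4442961/703) = -28644653716239/16492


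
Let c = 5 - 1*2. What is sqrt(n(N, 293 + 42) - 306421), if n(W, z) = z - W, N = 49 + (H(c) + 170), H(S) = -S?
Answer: I*sqrt(306302) ≈ 553.45*I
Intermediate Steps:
c = 3 (c = 5 - 2 = 3)
N = 216 (N = 49 + (-1*3 + 170) = 49 + (-3 + 170) = 49 + 167 = 216)
sqrt(n(N, 293 + 42) - 306421) = sqrt(((293 + 42) - 1*216) - 306421) = sqrt((335 - 216) - 306421) = sqrt(119 - 306421) = sqrt(-306302) = I*sqrt(306302)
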